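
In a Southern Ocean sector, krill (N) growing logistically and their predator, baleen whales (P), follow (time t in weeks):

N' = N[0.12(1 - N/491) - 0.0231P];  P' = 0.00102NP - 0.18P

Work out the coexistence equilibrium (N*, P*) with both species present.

N* ≈ 176, P* ≈ 3.33

From dP/dt = 0 with P > 0: 0.00102N* = 0.18, so N* = 176.
Substitute into dN/dt = 0: 0.12(1 - 176/491) = 0.0231P*.
The bracket is 0.641, giving P* = 0.0769/0.0231 = 3.33.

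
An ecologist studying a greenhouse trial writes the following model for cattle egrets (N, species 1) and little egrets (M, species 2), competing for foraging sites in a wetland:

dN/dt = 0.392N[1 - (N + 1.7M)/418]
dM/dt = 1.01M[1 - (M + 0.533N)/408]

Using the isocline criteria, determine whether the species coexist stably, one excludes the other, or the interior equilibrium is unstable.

species 2 excludes species 1

Compare the nullcline intercepts: K1/α12 = 418/1.7 = 246 < K2 = 408; K2/α21 = 408/0.533 = 765 > K1 = 418.
Since the inequalities point opposite ways, species 2 can invade but species 1 cannot.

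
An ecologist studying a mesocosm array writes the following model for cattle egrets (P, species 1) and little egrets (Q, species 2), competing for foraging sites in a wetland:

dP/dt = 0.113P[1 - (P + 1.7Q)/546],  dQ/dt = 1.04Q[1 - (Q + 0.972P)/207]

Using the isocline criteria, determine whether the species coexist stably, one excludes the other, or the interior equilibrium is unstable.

Compare the nullcline intercepts: K1/α12 = 546/1.7 = 321 > K2 = 207; K2/α21 = 207/0.972 = 213 < K1 = 546.
Since the inequalities point opposite ways, species 1 can invade but species 2 cannot.

species 1 excludes species 2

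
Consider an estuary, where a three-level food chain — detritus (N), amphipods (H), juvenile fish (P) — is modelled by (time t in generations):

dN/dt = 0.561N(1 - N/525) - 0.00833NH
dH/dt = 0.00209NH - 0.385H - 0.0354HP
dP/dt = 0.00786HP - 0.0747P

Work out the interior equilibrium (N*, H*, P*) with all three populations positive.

N* ≈ 451, H* ≈ 9.5, P* ≈ 15.7

From dP/dt = 0: 0.00786H* = 0.0747, so H* = 9.5.
From dN/dt = 0: 0.561(1 - N*/525) = 0.00833·9.5, giving N* = 525·(1 - 0.141) = 451.
From dH/dt = 0: 0.00209·451 - 0.385 = 0.0354P*, so P* = 0.557/0.0354 = 15.7.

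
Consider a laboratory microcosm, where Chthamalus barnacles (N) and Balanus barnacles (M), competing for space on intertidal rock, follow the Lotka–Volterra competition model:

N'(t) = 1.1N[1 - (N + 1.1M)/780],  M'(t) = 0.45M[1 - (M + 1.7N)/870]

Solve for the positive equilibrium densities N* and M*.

N* ≈ 203, M* ≈ 524

Setting both brackets to zero gives the nullclines N + 1.1M = 780 and 1.7N + M = 870.
Substituting M = 870 - 1.7N into the first: N(1 - 1.1·1.7) = 780 - 1.1·870.
So N* = -177/-0.87 = 203, and then M* = 870 - 1.7·203 = 524.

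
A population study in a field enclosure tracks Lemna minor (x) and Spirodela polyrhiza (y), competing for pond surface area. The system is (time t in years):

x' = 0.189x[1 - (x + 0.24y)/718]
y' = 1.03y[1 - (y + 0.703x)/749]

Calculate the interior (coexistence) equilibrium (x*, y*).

x* ≈ 647, y* ≈ 294

Setting both brackets to zero gives the nullclines x + 0.24y = 718 and 0.703x + y = 749.
Substituting y = 749 - 0.703x into the first: x(1 - 0.24·0.703) = 718 - 0.24·749.
So x* = 538/0.831 = 647, and then y* = 749 - 0.703·647 = 294.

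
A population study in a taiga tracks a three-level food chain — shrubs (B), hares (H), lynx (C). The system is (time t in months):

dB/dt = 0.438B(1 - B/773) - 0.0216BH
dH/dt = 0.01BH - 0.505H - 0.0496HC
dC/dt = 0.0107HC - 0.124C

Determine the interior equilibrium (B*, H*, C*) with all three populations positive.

From dC/dt = 0: 0.0107H* = 0.124, so H* = 11.6.
From dB/dt = 0: 0.438(1 - B*/773) = 0.0216·11.6, giving B* = 773·(1 - 0.572) = 331.
From dH/dt = 0: 0.01·331 - 0.505 = 0.0496C*, so C* = 2.81/0.0496 = 56.6.

B* ≈ 331, H* ≈ 11.6, C* ≈ 56.6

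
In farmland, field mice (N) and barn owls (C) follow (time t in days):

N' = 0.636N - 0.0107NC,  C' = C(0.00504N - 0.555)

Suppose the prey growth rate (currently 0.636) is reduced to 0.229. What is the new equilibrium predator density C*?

C* ≈ 21.4

At the interior fixed point, setting dN/dt = 0 with N > 0 fixes C* = (prey growth rate)/(NC coefficient) — independent of the other coefficients.
With the change, C* = 0.229/0.0107 = 21.4; it falls from 59.4.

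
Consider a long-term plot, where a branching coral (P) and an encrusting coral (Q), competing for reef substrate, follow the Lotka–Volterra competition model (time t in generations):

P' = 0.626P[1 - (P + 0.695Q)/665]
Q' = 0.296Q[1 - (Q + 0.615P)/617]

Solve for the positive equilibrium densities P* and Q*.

P* ≈ 412, Q* ≈ 363

Setting both brackets to zero gives the nullclines P + 0.695Q = 665 and 0.615P + Q = 617.
Substituting Q = 617 - 0.615P into the first: P(1 - 0.695·0.615) = 665 - 0.695·617.
So P* = 236/0.573 = 412, and then Q* = 617 - 0.615·412 = 363.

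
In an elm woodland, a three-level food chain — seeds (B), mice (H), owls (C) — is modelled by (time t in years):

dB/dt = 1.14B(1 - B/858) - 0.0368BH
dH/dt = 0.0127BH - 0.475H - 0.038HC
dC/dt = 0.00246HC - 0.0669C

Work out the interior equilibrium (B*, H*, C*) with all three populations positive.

From dC/dt = 0: 0.00246H* = 0.0669, so H* = 27.2.
From dB/dt = 0: 1.14(1 - B*/858) = 0.0368·27.2, giving B* = 858·(1 - 0.878) = 105.
From dH/dt = 0: 0.0127·105 - 0.475 = 0.038C*, so C* = 0.856/0.038 = 22.5.

B* ≈ 105, H* ≈ 27.2, C* ≈ 22.5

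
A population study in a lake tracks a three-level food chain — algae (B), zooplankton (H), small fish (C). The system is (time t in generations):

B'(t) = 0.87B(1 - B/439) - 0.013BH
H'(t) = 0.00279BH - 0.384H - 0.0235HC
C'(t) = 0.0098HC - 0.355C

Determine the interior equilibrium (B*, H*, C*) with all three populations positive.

B* ≈ 201, H* ≈ 36.2, C* ≈ 7.57

From dC/dt = 0: 0.0098H* = 0.355, so H* = 36.2.
From dB/dt = 0: 0.87(1 - B*/439) = 0.013·36.2, giving B* = 439·(1 - 0.541) = 201.
From dH/dt = 0: 0.00279·201 - 0.384 = 0.0235C*, so C* = 0.178/0.0235 = 7.57.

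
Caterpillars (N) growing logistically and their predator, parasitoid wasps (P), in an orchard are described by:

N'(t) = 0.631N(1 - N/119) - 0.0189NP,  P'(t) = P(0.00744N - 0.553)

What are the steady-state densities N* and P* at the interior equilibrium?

From dP/dt = 0 with P > 0: 0.00744N* = 0.553, so N* = 74.3.
Substitute into dN/dt = 0: 0.631(1 - 74.3/119) = 0.0189P*.
The bracket is 0.375, giving P* = 0.237/0.0189 = 12.5.

N* ≈ 74.3, P* ≈ 12.5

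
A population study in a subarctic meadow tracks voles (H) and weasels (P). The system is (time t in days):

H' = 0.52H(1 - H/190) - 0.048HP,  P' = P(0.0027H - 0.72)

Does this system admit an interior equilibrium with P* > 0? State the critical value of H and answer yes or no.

The predator equation gives dP/dt > 0 only when H > 0.72/0.0027 = 267.
Without the predator, H → K = 190. Since 190 < 267, the predator cannot invade.

Threshold H = 267; K < 267, so no, the predator goes extinct.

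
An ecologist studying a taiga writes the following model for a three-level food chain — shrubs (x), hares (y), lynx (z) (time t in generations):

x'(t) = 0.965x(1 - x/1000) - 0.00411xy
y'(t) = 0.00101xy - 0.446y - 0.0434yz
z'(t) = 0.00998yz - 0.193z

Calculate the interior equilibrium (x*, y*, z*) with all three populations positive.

x* ≈ 918, y* ≈ 19.3, z* ≈ 11.1

From dz/dt = 0: 0.00998y* = 0.193, so y* = 19.3.
From dx/dt = 0: 0.965(1 - x*/1000) = 0.00411·19.3, giving x* = 1000·(1 - 0.0824) = 918.
From dy/dt = 0: 0.00101·918 - 0.446 = 0.0434z*, so z* = 0.481/0.0434 = 11.1.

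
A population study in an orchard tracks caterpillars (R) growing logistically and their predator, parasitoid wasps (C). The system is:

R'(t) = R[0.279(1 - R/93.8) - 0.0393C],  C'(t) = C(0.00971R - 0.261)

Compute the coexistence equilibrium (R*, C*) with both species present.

From dC/dt = 0 with C > 0: 0.00971R* = 0.261, so R* = 26.9.
Substitute into dR/dt = 0: 0.279(1 - 26.9/93.8) = 0.0393C*.
The bracket is 0.713, giving C* = 0.199/0.0393 = 5.06.

R* ≈ 26.9, C* ≈ 5.06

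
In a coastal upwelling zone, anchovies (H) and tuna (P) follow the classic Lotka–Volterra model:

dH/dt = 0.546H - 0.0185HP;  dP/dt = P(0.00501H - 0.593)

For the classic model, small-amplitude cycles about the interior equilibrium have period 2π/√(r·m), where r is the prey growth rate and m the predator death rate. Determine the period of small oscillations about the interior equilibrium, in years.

T ≈ 11 years

Here r = 0.546 and m = 0.593, so r·m = 0.324.
ω = √0.324 = 0.569 per year, hence T = 2π/ω ≈ 11 years.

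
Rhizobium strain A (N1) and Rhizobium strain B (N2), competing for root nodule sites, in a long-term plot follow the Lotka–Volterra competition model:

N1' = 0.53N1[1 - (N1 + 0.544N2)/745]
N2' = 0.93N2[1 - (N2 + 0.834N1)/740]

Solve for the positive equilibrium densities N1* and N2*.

Setting both brackets to zero gives the nullclines N1 + 0.544N2 = 745 and 0.834N1 + N2 = 740.
Substituting N2 = 740 - 0.834N1 into the first: N1(1 - 0.544·0.834) = 745 - 0.544·740.
So N1* = 342/0.546 = 627, and then N2* = 740 - 0.834·627 = 217.

N1* ≈ 627, N2* ≈ 217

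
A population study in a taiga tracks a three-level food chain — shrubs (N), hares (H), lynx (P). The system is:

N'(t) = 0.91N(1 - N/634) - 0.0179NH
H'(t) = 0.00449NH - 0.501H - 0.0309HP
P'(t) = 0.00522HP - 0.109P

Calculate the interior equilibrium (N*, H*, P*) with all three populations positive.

N* ≈ 374, H* ≈ 20.9, P* ≈ 38.1

From dP/dt = 0: 0.00522H* = 0.109, so H* = 20.9.
From dN/dt = 0: 0.91(1 - N*/634) = 0.0179·20.9, giving N* = 634·(1 - 0.411) = 374.
From dH/dt = 0: 0.00449·374 - 0.501 = 0.0309P*, so P* = 1.18/0.0309 = 38.1.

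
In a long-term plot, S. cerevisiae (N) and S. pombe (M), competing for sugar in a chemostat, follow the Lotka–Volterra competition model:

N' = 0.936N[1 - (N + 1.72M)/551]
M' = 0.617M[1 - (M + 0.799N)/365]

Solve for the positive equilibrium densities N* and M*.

N* ≈ 205, M* ≈ 201

Setting both brackets to zero gives the nullclines N + 1.72M = 551 and 0.799N + M = 365.
Substituting M = 365 - 0.799N into the first: N(1 - 1.72·0.799) = 551 - 1.72·365.
So N* = -76.8/-0.374 = 205, and then M* = 365 - 0.799·205 = 201.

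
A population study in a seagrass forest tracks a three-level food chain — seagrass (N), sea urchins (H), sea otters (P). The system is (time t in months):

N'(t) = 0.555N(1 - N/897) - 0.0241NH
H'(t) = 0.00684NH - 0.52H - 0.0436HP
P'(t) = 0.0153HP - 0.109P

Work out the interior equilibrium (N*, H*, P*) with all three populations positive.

From dP/dt = 0: 0.0153H* = 0.109, so H* = 7.12.
From dN/dt = 0: 0.555(1 - N*/897) = 0.0241·7.12, giving N* = 897·(1 - 0.309) = 620.
From dH/dt = 0: 0.00684·620 - 0.52 = 0.0436P*, so P* = 3.72/0.0436 = 85.3.

N* ≈ 620, H* ≈ 7.12, P* ≈ 85.3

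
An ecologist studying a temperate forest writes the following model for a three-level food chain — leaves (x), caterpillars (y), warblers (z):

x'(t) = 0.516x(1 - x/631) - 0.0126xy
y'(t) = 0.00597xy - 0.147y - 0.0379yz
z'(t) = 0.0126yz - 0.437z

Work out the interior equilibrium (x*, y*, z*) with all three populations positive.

From dz/dt = 0: 0.0126y* = 0.437, so y* = 34.7.
From dx/dt = 0: 0.516(1 - x*/631) = 0.0126·34.7, giving x* = 631·(1 - 0.847) = 96.6.
From dy/dt = 0: 0.00597·96.6 - 0.147 = 0.0379z*, so z* = 0.43/0.0379 = 11.3.

x* ≈ 96.6, y* ≈ 34.7, z* ≈ 11.3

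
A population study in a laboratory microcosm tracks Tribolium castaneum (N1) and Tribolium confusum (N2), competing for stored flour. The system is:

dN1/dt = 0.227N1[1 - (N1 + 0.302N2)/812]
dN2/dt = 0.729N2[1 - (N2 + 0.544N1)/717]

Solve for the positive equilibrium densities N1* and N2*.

Setting both brackets to zero gives the nullclines N1 + 0.302N2 = 812 and 0.544N1 + N2 = 717.
Substituting N2 = 717 - 0.544N1 into the first: N1(1 - 0.302·0.544) = 812 - 0.302·717.
So N1* = 595/0.836 = 713, and then N2* = 717 - 0.544·713 = 329.

N1* ≈ 713, N2* ≈ 329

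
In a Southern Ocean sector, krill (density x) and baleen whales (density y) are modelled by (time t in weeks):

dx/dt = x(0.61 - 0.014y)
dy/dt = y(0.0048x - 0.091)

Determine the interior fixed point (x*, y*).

x* ≈ 19, y* ≈ 43.6

Set dy/dt = 0 with y > 0: 0.0048x - 0.091 = 0, so x* = 0.091/0.0048 = 19.
Set dx/dt = 0 with x > 0: 0.61 - 0.014y = 0, so y* = 0.61/0.014 = 43.6.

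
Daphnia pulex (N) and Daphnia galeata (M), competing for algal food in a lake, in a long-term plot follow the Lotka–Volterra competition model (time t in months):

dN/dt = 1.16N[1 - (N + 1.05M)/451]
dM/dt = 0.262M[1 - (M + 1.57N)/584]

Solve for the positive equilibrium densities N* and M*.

Setting both brackets to zero gives the nullclines N + 1.05M = 451 and 1.57N + M = 584.
Substituting M = 584 - 1.57N into the first: N(1 - 1.05·1.57) = 451 - 1.05·584.
So N* = -162/-0.649 = 250, and then M* = 584 - 1.57·250 = 191.

N* ≈ 250, M* ≈ 191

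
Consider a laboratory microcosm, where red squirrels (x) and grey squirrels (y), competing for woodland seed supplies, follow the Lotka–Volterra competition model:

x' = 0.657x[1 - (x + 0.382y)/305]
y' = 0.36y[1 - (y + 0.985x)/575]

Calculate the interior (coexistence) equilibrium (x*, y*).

Setting both brackets to zero gives the nullclines x + 0.382y = 305 and 0.985x + y = 575.
Substituting y = 575 - 0.985x into the first: x(1 - 0.382·0.985) = 305 - 0.382·575.
So x* = 85.3/0.624 = 137, and then y* = 575 - 0.985·137 = 440.

x* ≈ 137, y* ≈ 440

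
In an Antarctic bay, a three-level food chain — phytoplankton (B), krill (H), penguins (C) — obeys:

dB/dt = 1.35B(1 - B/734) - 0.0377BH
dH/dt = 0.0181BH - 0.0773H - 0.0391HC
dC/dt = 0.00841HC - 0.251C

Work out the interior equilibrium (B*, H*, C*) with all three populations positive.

B* ≈ 122, H* ≈ 29.8, C* ≈ 54.6

From dC/dt = 0: 0.00841H* = 0.251, so H* = 29.8.
From dB/dt = 0: 1.35(1 - B*/734) = 0.0377·29.8, giving B* = 734·(1 - 0.833) = 122.
From dH/dt = 0: 0.0181·122 - 0.0773 = 0.0391C*, so C* = 2.14/0.0391 = 54.6.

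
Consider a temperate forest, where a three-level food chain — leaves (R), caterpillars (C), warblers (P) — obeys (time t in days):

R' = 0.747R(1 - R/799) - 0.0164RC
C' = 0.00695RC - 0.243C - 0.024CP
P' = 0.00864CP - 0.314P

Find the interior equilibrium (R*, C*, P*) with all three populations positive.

From dP/dt = 0: 0.00864C* = 0.314, so C* = 36.3.
From dR/dt = 0: 0.747(1 - R*/799) = 0.0164·36.3, giving R* = 799·(1 - 0.798) = 161.
From dC/dt = 0: 0.00695·161 - 0.243 = 0.024P*, so P* = 0.879/0.024 = 36.6.

R* ≈ 161, C* ≈ 36.3, P* ≈ 36.6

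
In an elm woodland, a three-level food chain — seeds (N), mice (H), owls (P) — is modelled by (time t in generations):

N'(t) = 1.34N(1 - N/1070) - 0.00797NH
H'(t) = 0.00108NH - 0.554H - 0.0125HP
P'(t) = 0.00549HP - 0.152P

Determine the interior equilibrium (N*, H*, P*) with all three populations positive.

From dP/dt = 0: 0.00549H* = 0.152, so H* = 27.7.
From dN/dt = 0: 1.34(1 - N*/1070) = 0.00797·27.7, giving N* = 1070·(1 - 0.165) = 894.
From dH/dt = 0: 0.00108·894 - 0.554 = 0.0125P*, so P* = 0.411/0.0125 = 32.9.

N* ≈ 894, H* ≈ 27.7, P* ≈ 32.9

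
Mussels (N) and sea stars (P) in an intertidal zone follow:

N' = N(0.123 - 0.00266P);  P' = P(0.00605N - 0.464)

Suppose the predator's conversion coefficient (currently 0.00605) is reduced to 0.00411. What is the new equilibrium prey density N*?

At the interior fixed point, setting dP/dt = 0 with P > 0 fixes N* = (predator death rate)/(NP coefficient) — independent of the other coefficients.
With the change, N* = 0.464/0.00411 = 113; it rises from 76.7.

N* ≈ 113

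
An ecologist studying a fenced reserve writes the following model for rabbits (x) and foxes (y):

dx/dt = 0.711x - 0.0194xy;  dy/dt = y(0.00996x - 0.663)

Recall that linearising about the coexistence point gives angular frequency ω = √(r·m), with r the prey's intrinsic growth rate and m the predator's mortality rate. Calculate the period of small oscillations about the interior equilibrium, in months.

Here r = 0.711 and m = 0.663, so r·m = 0.471.
ω = √0.471 = 0.687 per month, hence T = 2π/ω ≈ 9.15 months.

T ≈ 9.15 months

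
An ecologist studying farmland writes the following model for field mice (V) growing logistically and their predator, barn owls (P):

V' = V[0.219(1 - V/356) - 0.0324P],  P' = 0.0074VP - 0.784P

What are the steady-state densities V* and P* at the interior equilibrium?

From dP/dt = 0 with P > 0: 0.0074V* = 0.784, so V* = 106.
Substitute into dV/dt = 0: 0.219(1 - 106/356) = 0.0324P*.
The bracket is 0.702, giving P* = 0.154/0.0324 = 4.75.

V* ≈ 106, P* ≈ 4.75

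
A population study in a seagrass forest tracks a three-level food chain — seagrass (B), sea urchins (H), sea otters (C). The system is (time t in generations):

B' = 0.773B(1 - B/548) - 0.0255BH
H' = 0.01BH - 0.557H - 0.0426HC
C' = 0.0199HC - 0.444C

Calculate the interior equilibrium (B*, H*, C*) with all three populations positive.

B* ≈ 145, H* ≈ 22.3, C* ≈ 20.9

From dC/dt = 0: 0.0199H* = 0.444, so H* = 22.3.
From dB/dt = 0: 0.773(1 - B*/548) = 0.0255·22.3, giving B* = 548·(1 - 0.736) = 145.
From dH/dt = 0: 0.01·145 - 0.557 = 0.0426C*, so C* = 0.89/0.0426 = 20.9.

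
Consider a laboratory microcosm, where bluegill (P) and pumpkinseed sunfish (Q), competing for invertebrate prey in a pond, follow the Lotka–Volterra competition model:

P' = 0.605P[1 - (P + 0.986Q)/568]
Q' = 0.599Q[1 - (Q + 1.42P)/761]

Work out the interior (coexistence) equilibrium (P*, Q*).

P* ≈ 456, Q* ≈ 114

Setting both brackets to zero gives the nullclines P + 0.986Q = 568 and 1.42P + Q = 761.
Substituting Q = 761 - 1.42P into the first: P(1 - 0.986·1.42) = 568 - 0.986·761.
So P* = -182/-0.4 = 456, and then Q* = 761 - 1.42·456 = 114.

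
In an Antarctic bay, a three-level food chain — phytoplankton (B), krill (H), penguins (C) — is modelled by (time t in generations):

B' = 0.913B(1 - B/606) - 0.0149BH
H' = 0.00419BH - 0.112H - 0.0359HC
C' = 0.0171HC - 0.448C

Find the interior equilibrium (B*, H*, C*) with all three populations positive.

B* ≈ 347, H* ≈ 26.2, C* ≈ 37.4

From dC/dt = 0: 0.0171H* = 0.448, so H* = 26.2.
From dB/dt = 0: 0.913(1 - B*/606) = 0.0149·26.2, giving B* = 606·(1 - 0.428) = 347.
From dH/dt = 0: 0.00419·347 - 0.112 = 0.0359C*, so C* = 1.34/0.0359 = 37.4.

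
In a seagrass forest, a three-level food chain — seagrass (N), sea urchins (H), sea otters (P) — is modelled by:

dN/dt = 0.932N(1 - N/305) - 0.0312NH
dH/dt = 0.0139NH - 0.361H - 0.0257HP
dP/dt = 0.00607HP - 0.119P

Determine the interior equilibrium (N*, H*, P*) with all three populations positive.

N* ≈ 105, H* ≈ 19.6, P* ≈ 42.7

From dP/dt = 0: 0.00607H* = 0.119, so H* = 19.6.
From dN/dt = 0: 0.932(1 - N*/305) = 0.0312·19.6, giving N* = 305·(1 - 0.656) = 105.
From dH/dt = 0: 0.0139·105 - 0.361 = 0.0257P*, so P* = 1.1/0.0257 = 42.7.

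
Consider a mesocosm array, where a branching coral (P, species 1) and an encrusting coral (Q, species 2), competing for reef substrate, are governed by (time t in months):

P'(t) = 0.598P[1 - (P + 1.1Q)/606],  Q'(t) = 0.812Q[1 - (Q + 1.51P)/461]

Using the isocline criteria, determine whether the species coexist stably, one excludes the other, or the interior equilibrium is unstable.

Compare the nullcline intercepts: K1/α12 = 606/1.1 = 551 > K2 = 461; K2/α21 = 461/1.51 = 305 < K1 = 606.
Since the inequalities point opposite ways, species 1 can invade but species 2 cannot.

species 1 excludes species 2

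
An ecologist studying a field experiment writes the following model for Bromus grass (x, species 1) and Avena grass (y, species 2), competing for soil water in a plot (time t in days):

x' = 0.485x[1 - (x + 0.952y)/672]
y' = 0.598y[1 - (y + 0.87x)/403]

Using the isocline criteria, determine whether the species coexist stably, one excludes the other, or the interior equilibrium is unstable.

species 1 excludes species 2

Compare the nullcline intercepts: K1/α12 = 672/0.952 = 706 > K2 = 403; K2/α21 = 403/0.87 = 463 < K1 = 672.
Since the inequalities point opposite ways, species 1 can invade but species 2 cannot.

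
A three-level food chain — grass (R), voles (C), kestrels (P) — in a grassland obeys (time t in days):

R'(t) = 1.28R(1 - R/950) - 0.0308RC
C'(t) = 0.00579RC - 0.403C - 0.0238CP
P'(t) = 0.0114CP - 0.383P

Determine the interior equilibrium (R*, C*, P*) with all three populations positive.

R* ≈ 182, C* ≈ 33.6, P* ≈ 27.3

From dP/dt = 0: 0.0114C* = 0.383, so C* = 33.6.
From dR/dt = 0: 1.28(1 - R*/950) = 0.0308·33.6, giving R* = 950·(1 - 0.808) = 182.
From dC/dt = 0: 0.00579·182 - 0.403 = 0.0238P*, so P* = 0.651/0.0238 = 27.3.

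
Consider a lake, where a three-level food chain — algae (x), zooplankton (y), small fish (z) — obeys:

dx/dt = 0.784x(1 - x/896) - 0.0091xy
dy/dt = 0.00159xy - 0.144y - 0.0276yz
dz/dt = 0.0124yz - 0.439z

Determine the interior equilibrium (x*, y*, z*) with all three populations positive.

x* ≈ 528, y* ≈ 35.4, z* ≈ 25.2

From dz/dt = 0: 0.0124y* = 0.439, so y* = 35.4.
From dx/dt = 0: 0.784(1 - x*/896) = 0.0091·35.4, giving x* = 896·(1 - 0.411) = 528.
From dy/dt = 0: 0.00159·528 - 0.144 = 0.0276z*, so z* = 0.695/0.0276 = 25.2.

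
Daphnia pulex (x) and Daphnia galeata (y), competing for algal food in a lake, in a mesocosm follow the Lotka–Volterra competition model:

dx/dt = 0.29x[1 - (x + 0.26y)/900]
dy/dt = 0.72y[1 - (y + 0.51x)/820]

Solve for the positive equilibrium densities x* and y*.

x* ≈ 792, y* ≈ 416

Setting both brackets to zero gives the nullclines x + 0.26y = 900 and 0.51x + y = 820.
Substituting y = 820 - 0.51x into the first: x(1 - 0.26·0.51) = 900 - 0.26·820.
So x* = 687/0.867 = 792, and then y* = 820 - 0.51·792 = 416.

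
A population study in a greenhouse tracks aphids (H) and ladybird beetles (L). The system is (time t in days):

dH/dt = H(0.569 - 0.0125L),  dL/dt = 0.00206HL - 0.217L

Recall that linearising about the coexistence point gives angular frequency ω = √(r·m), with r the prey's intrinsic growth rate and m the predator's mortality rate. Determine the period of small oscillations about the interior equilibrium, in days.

T ≈ 17.9 days

Here r = 0.569 and m = 0.217, so r·m = 0.123.
ω = √0.123 = 0.351 per day, hence T = 2π/ω ≈ 17.9 days.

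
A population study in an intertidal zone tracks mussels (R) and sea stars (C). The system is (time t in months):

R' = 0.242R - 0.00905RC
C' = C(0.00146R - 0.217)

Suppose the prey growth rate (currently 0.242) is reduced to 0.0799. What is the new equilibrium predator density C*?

At the interior fixed point, setting dR/dt = 0 with R > 0 fixes C* = (prey growth rate)/(RC coefficient) — independent of the other coefficients.
With the change, C* = 0.0799/0.00905 = 8.83; it falls from 26.7.

C* ≈ 8.83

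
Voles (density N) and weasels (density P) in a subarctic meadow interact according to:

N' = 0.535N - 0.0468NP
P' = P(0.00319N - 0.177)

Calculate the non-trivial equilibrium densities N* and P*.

N* ≈ 55.5, P* ≈ 11.4

Set dP/dt = 0 with P > 0: 0.00319N - 0.177 = 0, so N* = 0.177/0.00319 = 55.5.
Set dN/dt = 0 with N > 0: 0.535 - 0.0468P = 0, so P* = 0.535/0.0468 = 11.4.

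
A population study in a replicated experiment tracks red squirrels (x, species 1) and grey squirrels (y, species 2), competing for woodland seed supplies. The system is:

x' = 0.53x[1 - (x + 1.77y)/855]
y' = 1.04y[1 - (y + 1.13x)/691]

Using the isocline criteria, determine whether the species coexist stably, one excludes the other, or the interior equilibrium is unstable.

Compare the nullcline intercepts: K1/α12 = 855/1.77 = 483 < K2 = 691; K2/α21 = 691/1.13 = 612 < K1 = 855.
Since both are reversed, neither can invade when rare; the interior point is a saddle.

unstable coexistence (outcome depends on initial conditions)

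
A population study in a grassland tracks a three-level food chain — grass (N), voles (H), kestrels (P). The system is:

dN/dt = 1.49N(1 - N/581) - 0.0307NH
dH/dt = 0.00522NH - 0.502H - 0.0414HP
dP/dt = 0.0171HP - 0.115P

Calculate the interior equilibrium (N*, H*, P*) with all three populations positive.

N* ≈ 500, H* ≈ 6.73, P* ≈ 51

From dP/dt = 0: 0.0171H* = 0.115, so H* = 6.73.
From dN/dt = 0: 1.49(1 - N*/581) = 0.0307·6.73, giving N* = 581·(1 - 0.139) = 500.
From dH/dt = 0: 0.00522·500 - 0.502 = 0.0414P*, so P* = 2.11/0.0414 = 51.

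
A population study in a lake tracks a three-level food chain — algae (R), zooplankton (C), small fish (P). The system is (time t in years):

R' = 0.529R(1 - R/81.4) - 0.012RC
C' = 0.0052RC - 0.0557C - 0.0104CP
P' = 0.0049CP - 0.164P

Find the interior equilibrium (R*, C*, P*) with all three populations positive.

From dP/dt = 0: 0.0049C* = 0.164, so C* = 33.5.
From dR/dt = 0: 0.529(1 - R*/81.4) = 0.012·33.5, giving R* = 81.4·(1 - 0.759) = 19.6.
From dC/dt = 0: 0.0052·19.6 - 0.0557 = 0.0104P*, so P* = 0.0462/0.0104 = 4.44.

R* ≈ 19.6, C* ≈ 33.5, P* ≈ 4.44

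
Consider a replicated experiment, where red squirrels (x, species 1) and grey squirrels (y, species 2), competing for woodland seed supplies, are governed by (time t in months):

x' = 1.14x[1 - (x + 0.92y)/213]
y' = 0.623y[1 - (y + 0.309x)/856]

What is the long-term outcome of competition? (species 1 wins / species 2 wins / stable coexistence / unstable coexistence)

Compare the nullcline intercepts: K1/α12 = 213/0.92 = 232 < K2 = 856; K2/α21 = 856/0.309 = 2770 > K1 = 213.
Since the inequalities point opposite ways, species 2 can invade but species 1 cannot.

species 2 excludes species 1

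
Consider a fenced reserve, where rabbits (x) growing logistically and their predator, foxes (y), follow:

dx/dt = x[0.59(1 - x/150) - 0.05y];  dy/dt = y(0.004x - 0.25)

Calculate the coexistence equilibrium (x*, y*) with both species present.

x* ≈ 62.5, y* ≈ 6.88

From dy/dt = 0 with y > 0: 0.004x* = 0.25, so x* = 62.5.
Substitute into dx/dt = 0: 0.59(1 - 62.5/150) = 0.05y*.
The bracket is 0.583, giving y* = 0.344/0.05 = 6.88.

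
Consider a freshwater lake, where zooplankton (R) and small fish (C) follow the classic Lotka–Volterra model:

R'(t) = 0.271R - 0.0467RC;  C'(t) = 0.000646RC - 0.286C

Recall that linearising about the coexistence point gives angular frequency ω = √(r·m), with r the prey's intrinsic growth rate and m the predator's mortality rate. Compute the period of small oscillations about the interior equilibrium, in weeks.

T ≈ 22.6 weeks

Here r = 0.271 and m = 0.286, so r·m = 0.0775.
ω = √0.0775 = 0.278 per week, hence T = 2π/ω ≈ 22.6 weeks.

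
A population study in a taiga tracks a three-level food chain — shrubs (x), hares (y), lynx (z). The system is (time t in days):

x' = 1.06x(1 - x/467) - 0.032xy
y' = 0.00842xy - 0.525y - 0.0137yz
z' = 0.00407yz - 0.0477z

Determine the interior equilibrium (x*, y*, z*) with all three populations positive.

From dz/dt = 0: 0.00407y* = 0.0477, so y* = 11.7.
From dx/dt = 0: 1.06(1 - x*/467) = 0.032·11.7, giving x* = 467·(1 - 0.354) = 302.
From dy/dt = 0: 0.00842·302 - 0.525 = 0.0137z*, so z* = 2.02/0.0137 = 147.

x* ≈ 302, y* ≈ 11.7, z* ≈ 147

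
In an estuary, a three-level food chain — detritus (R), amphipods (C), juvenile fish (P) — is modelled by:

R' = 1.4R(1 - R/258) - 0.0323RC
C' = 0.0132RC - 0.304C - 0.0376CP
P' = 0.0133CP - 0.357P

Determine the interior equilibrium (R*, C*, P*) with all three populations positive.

From dP/dt = 0: 0.0133C* = 0.357, so C* = 26.8.
From dR/dt = 0: 1.4(1 - R*/258) = 0.0323·26.8, giving R* = 258·(1 - 0.619) = 98.2.
From dC/dt = 0: 0.0132·98.2 - 0.304 = 0.0376P*, so P* = 0.993/0.0376 = 26.4.

R* ≈ 98.2, C* ≈ 26.8, P* ≈ 26.4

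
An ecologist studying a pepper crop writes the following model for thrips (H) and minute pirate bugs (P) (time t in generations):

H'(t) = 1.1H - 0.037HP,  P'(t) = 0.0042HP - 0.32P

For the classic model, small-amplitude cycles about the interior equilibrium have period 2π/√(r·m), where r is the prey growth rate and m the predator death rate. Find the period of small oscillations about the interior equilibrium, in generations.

Here r = 1.1 and m = 0.32, so r·m = 0.352.
ω = √0.352 = 0.593 per generation, hence T = 2π/ω ≈ 10.6 generations.

T ≈ 10.6 generations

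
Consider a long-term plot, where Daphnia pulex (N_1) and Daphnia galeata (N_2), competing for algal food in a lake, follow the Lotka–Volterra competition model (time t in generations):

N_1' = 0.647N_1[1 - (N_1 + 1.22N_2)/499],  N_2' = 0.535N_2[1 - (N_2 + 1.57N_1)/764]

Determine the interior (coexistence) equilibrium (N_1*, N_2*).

Setting both brackets to zero gives the nullclines N_1 + 1.22N_2 = 499 and 1.57N_1 + N_2 = 764.
Substituting N_2 = 764 - 1.57N_1 into the first: N_1(1 - 1.22·1.57) = 499 - 1.22·764.
So N_1* = -433/-0.915 = 473, and then N_2* = 764 - 1.57·473 = 21.2.

N_1* ≈ 473, N_2* ≈ 21.2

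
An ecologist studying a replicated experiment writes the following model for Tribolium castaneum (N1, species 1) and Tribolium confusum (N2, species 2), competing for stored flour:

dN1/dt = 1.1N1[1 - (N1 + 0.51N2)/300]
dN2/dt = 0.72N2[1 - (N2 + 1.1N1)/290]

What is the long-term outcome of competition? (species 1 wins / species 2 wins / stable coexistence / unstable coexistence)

species 1 excludes species 2

Compare the nullcline intercepts: K1/α12 = 300/0.51 = 588 > K2 = 290; K2/α21 = 290/1.1 = 264 < K1 = 300.
Since the inequalities point opposite ways, species 1 can invade but species 2 cannot.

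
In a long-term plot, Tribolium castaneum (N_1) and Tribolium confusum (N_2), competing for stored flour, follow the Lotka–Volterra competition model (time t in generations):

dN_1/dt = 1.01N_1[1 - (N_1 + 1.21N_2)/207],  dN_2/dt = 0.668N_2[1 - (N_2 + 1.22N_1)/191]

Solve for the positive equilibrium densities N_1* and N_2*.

Setting both brackets to zero gives the nullclines N_1 + 1.21N_2 = 207 and 1.22N_1 + N_2 = 191.
Substituting N_2 = 191 - 1.22N_1 into the first: N_1(1 - 1.21·1.22) = 207 - 1.21·191.
So N_1* = -24.1/-0.476 = 50.6, and then N_2* = 191 - 1.22·50.6 = 129.

N_1* ≈ 50.6, N_2* ≈ 129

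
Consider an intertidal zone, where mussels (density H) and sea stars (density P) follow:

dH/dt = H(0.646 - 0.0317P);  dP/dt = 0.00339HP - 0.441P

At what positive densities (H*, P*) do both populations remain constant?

H* ≈ 130, P* ≈ 20.4

Set dP/dt = 0 with P > 0: 0.00339H - 0.441 = 0, so H* = 0.441/0.00339 = 130.
Set dH/dt = 0 with H > 0: 0.646 - 0.0317P = 0, so P* = 0.646/0.0317 = 20.4.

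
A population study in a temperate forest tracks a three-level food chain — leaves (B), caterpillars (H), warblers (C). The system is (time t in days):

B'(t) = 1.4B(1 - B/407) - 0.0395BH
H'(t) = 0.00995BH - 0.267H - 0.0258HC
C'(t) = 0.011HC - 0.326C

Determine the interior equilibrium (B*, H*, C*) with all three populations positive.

From dC/dt = 0: 0.011H* = 0.326, so H* = 29.6.
From dB/dt = 0: 1.4(1 - B*/407) = 0.0395·29.6, giving B* = 407·(1 - 0.836) = 66.7.
From dH/dt = 0: 0.00995·66.7 - 0.267 = 0.0258C*, so C* = 0.396/0.0258 = 15.4.

B* ≈ 66.7, H* ≈ 29.6, C* ≈ 15.4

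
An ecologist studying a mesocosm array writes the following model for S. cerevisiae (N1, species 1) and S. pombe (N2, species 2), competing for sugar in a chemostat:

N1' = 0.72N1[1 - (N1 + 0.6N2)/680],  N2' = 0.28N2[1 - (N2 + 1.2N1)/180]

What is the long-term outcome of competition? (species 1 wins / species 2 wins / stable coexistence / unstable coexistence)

Compare the nullcline intercepts: K1/α12 = 680/0.6 = 1130 > K2 = 180; K2/α21 = 180/1.2 = 150 < K1 = 680.
Since the inequalities point opposite ways, species 1 can invade but species 2 cannot.

species 1 excludes species 2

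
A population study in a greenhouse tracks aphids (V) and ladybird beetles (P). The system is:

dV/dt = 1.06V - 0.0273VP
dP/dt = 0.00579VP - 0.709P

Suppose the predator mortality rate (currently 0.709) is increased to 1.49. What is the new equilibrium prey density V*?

V* ≈ 257

At the interior fixed point, setting dP/dt = 0 with P > 0 fixes V* = (predator death rate)/(VP coefficient) — independent of the other coefficients.
With the change, V* = 1.49/0.00579 = 257; it rises from 122.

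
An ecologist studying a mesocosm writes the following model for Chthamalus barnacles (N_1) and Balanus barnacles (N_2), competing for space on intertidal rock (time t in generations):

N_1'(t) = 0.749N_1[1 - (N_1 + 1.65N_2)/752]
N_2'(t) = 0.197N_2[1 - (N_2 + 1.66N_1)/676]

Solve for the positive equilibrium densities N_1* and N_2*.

N_1* ≈ 209, N_2* ≈ 329

Setting both brackets to zero gives the nullclines N_1 + 1.65N_2 = 752 and 1.66N_1 + N_2 = 676.
Substituting N_2 = 676 - 1.66N_1 into the first: N_1(1 - 1.65·1.66) = 752 - 1.65·676.
So N_1* = -363/-1.74 = 209, and then N_2* = 676 - 1.66·209 = 329.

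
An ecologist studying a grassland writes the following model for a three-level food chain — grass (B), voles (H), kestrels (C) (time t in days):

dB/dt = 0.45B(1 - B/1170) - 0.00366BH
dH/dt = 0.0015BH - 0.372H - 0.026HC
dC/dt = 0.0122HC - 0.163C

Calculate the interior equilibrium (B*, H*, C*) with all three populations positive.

B* ≈ 1040, H* ≈ 13.4, C* ≈ 45.9

From dC/dt = 0: 0.0122H* = 0.163, so H* = 13.4.
From dB/dt = 0: 0.45(1 - B*/1170) = 0.00366·13.4, giving B* = 1170·(1 - 0.109) = 1040.
From dH/dt = 0: 0.0015·1040 - 0.372 = 0.026C*, so C* = 1.19/0.026 = 45.9.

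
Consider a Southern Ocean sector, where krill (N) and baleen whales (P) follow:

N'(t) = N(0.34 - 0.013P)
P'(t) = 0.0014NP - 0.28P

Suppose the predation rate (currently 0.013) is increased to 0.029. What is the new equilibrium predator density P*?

At the interior fixed point, setting dN/dt = 0 with N > 0 fixes P* = (prey growth rate)/(NP coefficient) — independent of the other coefficients.
With the change, P* = 0.34/0.029 = 11.7; it falls from 26.2.

P* ≈ 11.7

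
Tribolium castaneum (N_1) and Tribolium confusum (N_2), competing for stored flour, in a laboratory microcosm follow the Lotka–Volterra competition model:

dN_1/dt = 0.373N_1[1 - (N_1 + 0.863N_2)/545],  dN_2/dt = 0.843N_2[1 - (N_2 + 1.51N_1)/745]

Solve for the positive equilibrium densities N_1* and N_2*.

Setting both brackets to zero gives the nullclines N_1 + 0.863N_2 = 545 and 1.51N_1 + N_2 = 745.
Substituting N_2 = 745 - 1.51N_1 into the first: N_1(1 - 0.863·1.51) = 545 - 0.863·745.
So N_1* = -97.9/-0.303 = 323, and then N_2* = 745 - 1.51·323 = 257.

N_1* ≈ 323, N_2* ≈ 257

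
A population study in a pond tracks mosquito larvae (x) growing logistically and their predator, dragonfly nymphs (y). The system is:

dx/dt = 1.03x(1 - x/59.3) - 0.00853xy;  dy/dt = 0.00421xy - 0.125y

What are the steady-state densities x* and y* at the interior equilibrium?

From dy/dt = 0 with y > 0: 0.00421x* = 0.125, so x* = 29.7.
Substitute into dx/dt = 0: 1.03(1 - 29.7/59.3) = 0.00853y*.
The bracket is 0.499, giving y* = 0.514/0.00853 = 60.3.

x* ≈ 29.7, y* ≈ 60.3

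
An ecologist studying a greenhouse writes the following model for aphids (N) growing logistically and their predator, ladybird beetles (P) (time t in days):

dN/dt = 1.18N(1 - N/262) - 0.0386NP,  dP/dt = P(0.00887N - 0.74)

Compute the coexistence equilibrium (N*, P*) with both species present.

N* ≈ 83.4, P* ≈ 20.8

From dP/dt = 0 with P > 0: 0.00887N* = 0.74, so N* = 83.4.
Substitute into dN/dt = 0: 1.18(1 - 83.4/262) = 0.0386P*.
The bracket is 0.682, giving P* = 0.804/0.0386 = 20.8.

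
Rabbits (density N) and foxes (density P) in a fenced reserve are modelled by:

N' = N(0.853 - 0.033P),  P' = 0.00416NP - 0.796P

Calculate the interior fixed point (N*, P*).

N* ≈ 191, P* ≈ 25.8

Set dP/dt = 0 with P > 0: 0.00416N - 0.796 = 0, so N* = 0.796/0.00416 = 191.
Set dN/dt = 0 with N > 0: 0.853 - 0.033P = 0, so P* = 0.853/0.033 = 25.8.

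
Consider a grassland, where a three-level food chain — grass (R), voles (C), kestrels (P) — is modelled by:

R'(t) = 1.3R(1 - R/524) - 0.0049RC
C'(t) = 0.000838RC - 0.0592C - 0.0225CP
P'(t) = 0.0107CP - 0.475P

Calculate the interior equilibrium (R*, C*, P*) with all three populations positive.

From dP/dt = 0: 0.0107C* = 0.475, so C* = 44.4.
From dR/dt = 0: 1.3(1 - R*/524) = 0.0049·44.4, giving R* = 524·(1 - 0.167) = 436.
From dC/dt = 0: 0.000838·436 - 0.0592 = 0.0225P*, so P* = 0.306/0.0225 = 13.6.

R* ≈ 436, C* ≈ 44.4, P* ≈ 13.6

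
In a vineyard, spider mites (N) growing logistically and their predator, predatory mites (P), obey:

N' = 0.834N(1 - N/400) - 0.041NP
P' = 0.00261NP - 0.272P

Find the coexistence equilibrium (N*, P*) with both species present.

N* ≈ 104, P* ≈ 15

From dP/dt = 0 with P > 0: 0.00261N* = 0.272, so N* = 104.
Substitute into dN/dt = 0: 0.834(1 - 104/400) = 0.041P*.
The bracket is 0.739, giving P* = 0.617/0.041 = 15.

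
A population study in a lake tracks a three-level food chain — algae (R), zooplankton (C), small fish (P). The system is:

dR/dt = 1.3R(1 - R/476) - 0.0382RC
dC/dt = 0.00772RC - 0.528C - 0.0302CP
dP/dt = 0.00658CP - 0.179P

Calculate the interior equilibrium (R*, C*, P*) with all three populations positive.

From dP/dt = 0: 0.00658C* = 0.179, so C* = 27.2.
From dR/dt = 0: 1.3(1 - R*/476) = 0.0382·27.2, giving R* = 476·(1 - 0.799) = 95.5.
From dC/dt = 0: 0.00772·95.5 - 0.528 = 0.0302P*, so P* = 0.209/0.0302 = 6.93.

R* ≈ 95.5, C* ≈ 27.2, P* ≈ 6.93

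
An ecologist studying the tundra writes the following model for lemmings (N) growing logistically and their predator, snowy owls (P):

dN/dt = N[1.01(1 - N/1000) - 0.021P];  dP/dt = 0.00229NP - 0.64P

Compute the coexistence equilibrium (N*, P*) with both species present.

N* ≈ 279, P* ≈ 34.7

From dP/dt = 0 with P > 0: 0.00229N* = 0.64, so N* = 279.
Substitute into dN/dt = 0: 1.01(1 - 279/1000) = 0.021P*.
The bracket is 0.721, giving P* = 0.728/0.021 = 34.7.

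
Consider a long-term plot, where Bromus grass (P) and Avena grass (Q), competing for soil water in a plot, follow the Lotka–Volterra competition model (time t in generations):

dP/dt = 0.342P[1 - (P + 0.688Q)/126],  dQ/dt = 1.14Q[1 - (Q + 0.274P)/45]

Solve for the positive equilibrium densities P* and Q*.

Setting both brackets to zero gives the nullclines P + 0.688Q = 126 and 0.274P + Q = 45.
Substituting Q = 45 - 0.274P into the first: P(1 - 0.688·0.274) = 126 - 0.688·45.
So P* = 95/0.811 = 117, and then Q* = 45 - 0.274·117 = 12.9.

P* ≈ 117, Q* ≈ 12.9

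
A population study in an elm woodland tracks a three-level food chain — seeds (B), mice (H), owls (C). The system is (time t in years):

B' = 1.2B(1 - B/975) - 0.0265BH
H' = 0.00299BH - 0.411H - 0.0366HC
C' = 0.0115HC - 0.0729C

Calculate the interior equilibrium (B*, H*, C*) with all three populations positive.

From dC/dt = 0: 0.0115H* = 0.0729, so H* = 6.34.
From dB/dt = 0: 1.2(1 - B*/975) = 0.0265·6.34, giving B* = 975·(1 - 0.14) = 839.
From dH/dt = 0: 0.00299·839 - 0.411 = 0.0366C*, so C* = 2.1/0.0366 = 57.3.

B* ≈ 839, H* ≈ 6.34, C* ≈ 57.3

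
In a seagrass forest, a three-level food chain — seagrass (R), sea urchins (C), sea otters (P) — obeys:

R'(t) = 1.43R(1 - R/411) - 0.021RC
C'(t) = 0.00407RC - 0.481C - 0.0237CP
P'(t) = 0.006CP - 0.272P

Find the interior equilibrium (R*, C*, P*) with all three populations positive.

From dP/dt = 0: 0.006C* = 0.272, so C* = 45.3.
From dR/dt = 0: 1.43(1 - R*/411) = 0.021·45.3, giving R* = 411·(1 - 0.666) = 137.
From dC/dt = 0: 0.00407·137 - 0.481 = 0.0237P*, so P* = 0.0781/0.0237 = 3.3.

R* ≈ 137, C* ≈ 45.3, P* ≈ 3.3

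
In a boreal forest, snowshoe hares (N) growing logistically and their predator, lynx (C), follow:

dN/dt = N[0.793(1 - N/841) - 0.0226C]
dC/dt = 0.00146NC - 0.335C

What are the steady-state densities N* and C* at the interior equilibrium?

N* ≈ 229, C* ≈ 25.5

From dC/dt = 0 with C > 0: 0.00146N* = 0.335, so N* = 229.
Substitute into dN/dt = 0: 0.793(1 - 229/841) = 0.0226C*.
The bracket is 0.727, giving C* = 0.577/0.0226 = 25.5.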